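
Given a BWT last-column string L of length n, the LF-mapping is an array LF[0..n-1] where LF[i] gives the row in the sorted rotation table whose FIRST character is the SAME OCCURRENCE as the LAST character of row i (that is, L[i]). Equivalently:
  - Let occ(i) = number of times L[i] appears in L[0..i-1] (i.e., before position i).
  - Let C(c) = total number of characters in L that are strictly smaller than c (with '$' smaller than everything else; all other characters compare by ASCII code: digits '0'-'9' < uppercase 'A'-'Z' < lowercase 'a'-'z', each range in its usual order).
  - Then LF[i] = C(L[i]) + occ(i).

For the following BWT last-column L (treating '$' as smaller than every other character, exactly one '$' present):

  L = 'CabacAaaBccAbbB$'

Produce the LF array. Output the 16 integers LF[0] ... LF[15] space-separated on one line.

Char counts: '$':1, 'A':2, 'B':2, 'C':1, 'a':4, 'b':3, 'c':3
C (first-col start): C('$')=0, C('A')=1, C('B')=3, C('C')=5, C('a')=6, C('b')=10, C('c')=13
L[0]='C': occ=0, LF[0]=C('C')+0=5+0=5
L[1]='a': occ=0, LF[1]=C('a')+0=6+0=6
L[2]='b': occ=0, LF[2]=C('b')+0=10+0=10
L[3]='a': occ=1, LF[3]=C('a')+1=6+1=7
L[4]='c': occ=0, LF[4]=C('c')+0=13+0=13
L[5]='A': occ=0, LF[5]=C('A')+0=1+0=1
L[6]='a': occ=2, LF[6]=C('a')+2=6+2=8
L[7]='a': occ=3, LF[7]=C('a')+3=6+3=9
L[8]='B': occ=0, LF[8]=C('B')+0=3+0=3
L[9]='c': occ=1, LF[9]=C('c')+1=13+1=14
L[10]='c': occ=2, LF[10]=C('c')+2=13+2=15
L[11]='A': occ=1, LF[11]=C('A')+1=1+1=2
L[12]='b': occ=1, LF[12]=C('b')+1=10+1=11
L[13]='b': occ=2, LF[13]=C('b')+2=10+2=12
L[14]='B': occ=1, LF[14]=C('B')+1=3+1=4
L[15]='$': occ=0, LF[15]=C('$')+0=0+0=0

Answer: 5 6 10 7 13 1 8 9 3 14 15 2 11 12 4 0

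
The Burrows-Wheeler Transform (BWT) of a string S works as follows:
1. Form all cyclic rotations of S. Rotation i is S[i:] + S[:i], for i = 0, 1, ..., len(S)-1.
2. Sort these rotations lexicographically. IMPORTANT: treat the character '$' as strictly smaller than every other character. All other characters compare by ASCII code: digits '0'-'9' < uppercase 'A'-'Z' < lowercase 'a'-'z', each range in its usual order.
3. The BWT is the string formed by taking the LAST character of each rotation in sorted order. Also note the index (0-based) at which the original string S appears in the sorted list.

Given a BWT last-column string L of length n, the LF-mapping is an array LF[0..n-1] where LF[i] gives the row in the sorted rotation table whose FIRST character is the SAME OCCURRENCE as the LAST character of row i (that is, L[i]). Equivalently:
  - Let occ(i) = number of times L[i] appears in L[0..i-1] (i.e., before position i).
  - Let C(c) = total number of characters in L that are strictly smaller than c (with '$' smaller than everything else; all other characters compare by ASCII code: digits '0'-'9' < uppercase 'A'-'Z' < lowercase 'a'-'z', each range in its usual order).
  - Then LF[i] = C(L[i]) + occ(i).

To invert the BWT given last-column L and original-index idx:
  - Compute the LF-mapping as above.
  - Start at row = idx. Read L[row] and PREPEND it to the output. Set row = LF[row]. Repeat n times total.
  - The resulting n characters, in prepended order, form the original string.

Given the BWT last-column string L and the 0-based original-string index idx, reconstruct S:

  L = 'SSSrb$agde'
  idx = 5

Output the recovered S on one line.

Answer: badgerSSS$

Derivation:
LF mapping: 1 2 3 9 5 0 4 8 6 7
Walk LF starting at row 5, prepending L[row]:
  step 1: row=5, L[5]='$', prepend. Next row=LF[5]=0
  step 2: row=0, L[0]='S', prepend. Next row=LF[0]=1
  step 3: row=1, L[1]='S', prepend. Next row=LF[1]=2
  step 4: row=2, L[2]='S', prepend. Next row=LF[2]=3
  step 5: row=3, L[3]='r', prepend. Next row=LF[3]=9
  step 6: row=9, L[9]='e', prepend. Next row=LF[9]=7
  step 7: row=7, L[7]='g', prepend. Next row=LF[7]=8
  step 8: row=8, L[8]='d', prepend. Next row=LF[8]=6
  step 9: row=6, L[6]='a', prepend. Next row=LF[6]=4
  step 10: row=4, L[4]='b', prepend. Next row=LF[4]=5
Reversed output: badgerSSS$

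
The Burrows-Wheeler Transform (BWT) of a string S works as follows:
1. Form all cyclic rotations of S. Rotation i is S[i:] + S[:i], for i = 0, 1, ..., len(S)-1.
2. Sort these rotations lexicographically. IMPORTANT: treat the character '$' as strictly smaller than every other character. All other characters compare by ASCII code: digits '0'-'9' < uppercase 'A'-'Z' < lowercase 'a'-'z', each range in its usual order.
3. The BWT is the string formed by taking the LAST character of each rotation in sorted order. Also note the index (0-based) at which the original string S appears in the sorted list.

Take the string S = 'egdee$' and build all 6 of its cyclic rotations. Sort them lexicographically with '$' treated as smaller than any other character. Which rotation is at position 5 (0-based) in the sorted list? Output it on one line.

Answer: gdee$e

Derivation:
All 6 rotations (rotation i = S[i:]+S[:i]):
  rot[0] = egdee$
  rot[1] = gdee$e
  rot[2] = dee$eg
  rot[3] = ee$egd
  rot[4] = e$egde
  rot[5] = $egdee
Sorted (with $ < everything):
  sorted[0] = $egdee
  sorted[1] = dee$eg
  sorted[2] = e$egde
  sorted[3] = ee$egd
  sorted[4] = egdee$
  sorted[5] = gdee$e
sorted[5] = gdee$e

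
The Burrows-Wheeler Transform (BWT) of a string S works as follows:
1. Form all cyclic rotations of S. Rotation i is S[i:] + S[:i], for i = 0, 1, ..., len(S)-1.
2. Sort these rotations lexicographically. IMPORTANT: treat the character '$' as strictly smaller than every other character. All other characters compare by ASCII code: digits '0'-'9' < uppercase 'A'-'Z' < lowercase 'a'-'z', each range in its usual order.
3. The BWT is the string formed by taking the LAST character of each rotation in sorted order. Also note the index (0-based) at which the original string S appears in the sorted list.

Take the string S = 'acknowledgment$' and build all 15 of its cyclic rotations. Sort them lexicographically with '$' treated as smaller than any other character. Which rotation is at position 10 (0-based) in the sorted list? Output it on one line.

All 15 rotations (rotation i = S[i:]+S[:i]):
  rot[0] = acknowledgment$
  rot[1] = cknowledgment$a
  rot[2] = knowledgment$ac
  rot[3] = nowledgment$ack
  rot[4] = owledgment$ackn
  rot[5] = wledgment$ackno
  rot[6] = ledgment$acknow
  rot[7] = edgment$acknowl
  rot[8] = dgment$acknowle
  rot[9] = gment$acknowled
  rot[10] = ment$acknowledg
  rot[11] = ent$acknowledgm
  rot[12] = nt$acknowledgme
  rot[13] = t$acknowledgmen
  rot[14] = $acknowledgment
Sorted (with $ < everything):
  sorted[0] = $acknowledgment
  sorted[1] = acknowledgment$
  sorted[2] = cknowledgment$a
  sorted[3] = dgment$acknowle
  sorted[4] = edgment$acknowl
  sorted[5] = ent$acknowledgm
  sorted[6] = gment$acknowled
  sorted[7] = knowledgment$ac
  sorted[8] = ledgment$acknow
  sorted[9] = ment$acknowledg
  sorted[10] = nowledgment$ack
  sorted[11] = nt$acknowledgme
  sorted[12] = owledgment$ackn
  sorted[13] = t$acknowledgmen
  sorted[14] = wledgment$ackno
sorted[10] = nowledgment$ack

Answer: nowledgment$ack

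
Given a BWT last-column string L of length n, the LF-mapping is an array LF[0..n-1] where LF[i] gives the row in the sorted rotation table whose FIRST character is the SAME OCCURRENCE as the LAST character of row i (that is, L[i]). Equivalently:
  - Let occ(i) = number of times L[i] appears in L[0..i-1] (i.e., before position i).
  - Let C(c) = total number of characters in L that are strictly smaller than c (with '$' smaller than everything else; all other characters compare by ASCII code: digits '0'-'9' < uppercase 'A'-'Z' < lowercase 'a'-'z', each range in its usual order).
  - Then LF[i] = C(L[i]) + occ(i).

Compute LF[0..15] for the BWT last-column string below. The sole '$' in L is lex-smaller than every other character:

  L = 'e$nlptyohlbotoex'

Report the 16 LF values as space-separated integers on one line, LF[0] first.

Answer: 2 0 7 5 11 12 15 8 4 6 1 9 13 10 3 14

Derivation:
Char counts: '$':1, 'b':1, 'e':2, 'h':1, 'l':2, 'n':1, 'o':3, 'p':1, 't':2, 'x':1, 'y':1
C (first-col start): C('$')=0, C('b')=1, C('e')=2, C('h')=4, C('l')=5, C('n')=7, C('o')=8, C('p')=11, C('t')=12, C('x')=14, C('y')=15
L[0]='e': occ=0, LF[0]=C('e')+0=2+0=2
L[1]='$': occ=0, LF[1]=C('$')+0=0+0=0
L[2]='n': occ=0, LF[2]=C('n')+0=7+0=7
L[3]='l': occ=0, LF[3]=C('l')+0=5+0=5
L[4]='p': occ=0, LF[4]=C('p')+0=11+0=11
L[5]='t': occ=0, LF[5]=C('t')+0=12+0=12
L[6]='y': occ=0, LF[6]=C('y')+0=15+0=15
L[7]='o': occ=0, LF[7]=C('o')+0=8+0=8
L[8]='h': occ=0, LF[8]=C('h')+0=4+0=4
L[9]='l': occ=1, LF[9]=C('l')+1=5+1=6
L[10]='b': occ=0, LF[10]=C('b')+0=1+0=1
L[11]='o': occ=1, LF[11]=C('o')+1=8+1=9
L[12]='t': occ=1, LF[12]=C('t')+1=12+1=13
L[13]='o': occ=2, LF[13]=C('o')+2=8+2=10
L[14]='e': occ=1, LF[14]=C('e')+1=2+1=3
L[15]='x': occ=0, LF[15]=C('x')+0=14+0=14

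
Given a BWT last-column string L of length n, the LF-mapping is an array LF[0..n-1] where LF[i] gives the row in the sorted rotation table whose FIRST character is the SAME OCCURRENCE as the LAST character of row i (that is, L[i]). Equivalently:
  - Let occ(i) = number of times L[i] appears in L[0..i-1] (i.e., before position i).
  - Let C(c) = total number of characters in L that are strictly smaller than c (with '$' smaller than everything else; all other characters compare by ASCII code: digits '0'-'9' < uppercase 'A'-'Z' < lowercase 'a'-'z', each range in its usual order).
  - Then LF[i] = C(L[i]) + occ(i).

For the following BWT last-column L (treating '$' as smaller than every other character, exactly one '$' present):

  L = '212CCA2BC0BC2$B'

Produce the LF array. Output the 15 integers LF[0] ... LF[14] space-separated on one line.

Answer: 3 2 4 11 12 7 5 8 13 1 9 14 6 0 10

Derivation:
Char counts: '$':1, '0':1, '1':1, '2':4, 'A':1, 'B':3, 'C':4
C (first-col start): C('$')=0, C('0')=1, C('1')=2, C('2')=3, C('A')=7, C('B')=8, C('C')=11
L[0]='2': occ=0, LF[0]=C('2')+0=3+0=3
L[1]='1': occ=0, LF[1]=C('1')+0=2+0=2
L[2]='2': occ=1, LF[2]=C('2')+1=3+1=4
L[3]='C': occ=0, LF[3]=C('C')+0=11+0=11
L[4]='C': occ=1, LF[4]=C('C')+1=11+1=12
L[5]='A': occ=0, LF[5]=C('A')+0=7+0=7
L[6]='2': occ=2, LF[6]=C('2')+2=3+2=5
L[7]='B': occ=0, LF[7]=C('B')+0=8+0=8
L[8]='C': occ=2, LF[8]=C('C')+2=11+2=13
L[9]='0': occ=0, LF[9]=C('0')+0=1+0=1
L[10]='B': occ=1, LF[10]=C('B')+1=8+1=9
L[11]='C': occ=3, LF[11]=C('C')+3=11+3=14
L[12]='2': occ=3, LF[12]=C('2')+3=3+3=6
L[13]='$': occ=0, LF[13]=C('$')+0=0+0=0
L[14]='B': occ=2, LF[14]=C('B')+2=8+2=10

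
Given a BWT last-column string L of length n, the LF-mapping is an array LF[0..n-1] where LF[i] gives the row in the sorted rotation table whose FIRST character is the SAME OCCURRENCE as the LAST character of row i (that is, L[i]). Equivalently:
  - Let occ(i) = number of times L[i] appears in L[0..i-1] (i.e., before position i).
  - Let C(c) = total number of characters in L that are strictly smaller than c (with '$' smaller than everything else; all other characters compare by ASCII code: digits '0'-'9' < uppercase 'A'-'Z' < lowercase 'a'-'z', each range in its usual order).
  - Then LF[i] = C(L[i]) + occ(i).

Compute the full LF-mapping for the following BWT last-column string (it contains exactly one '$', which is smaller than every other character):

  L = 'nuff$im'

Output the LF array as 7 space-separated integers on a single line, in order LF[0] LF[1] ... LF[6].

Answer: 5 6 1 2 0 3 4

Derivation:
Char counts: '$':1, 'f':2, 'i':1, 'm':1, 'n':1, 'u':1
C (first-col start): C('$')=0, C('f')=1, C('i')=3, C('m')=4, C('n')=5, C('u')=6
L[0]='n': occ=0, LF[0]=C('n')+0=5+0=5
L[1]='u': occ=0, LF[1]=C('u')+0=6+0=6
L[2]='f': occ=0, LF[2]=C('f')+0=1+0=1
L[3]='f': occ=1, LF[3]=C('f')+1=1+1=2
L[4]='$': occ=0, LF[4]=C('$')+0=0+0=0
L[5]='i': occ=0, LF[5]=C('i')+0=3+0=3
L[6]='m': occ=0, LF[6]=C('m')+0=4+0=4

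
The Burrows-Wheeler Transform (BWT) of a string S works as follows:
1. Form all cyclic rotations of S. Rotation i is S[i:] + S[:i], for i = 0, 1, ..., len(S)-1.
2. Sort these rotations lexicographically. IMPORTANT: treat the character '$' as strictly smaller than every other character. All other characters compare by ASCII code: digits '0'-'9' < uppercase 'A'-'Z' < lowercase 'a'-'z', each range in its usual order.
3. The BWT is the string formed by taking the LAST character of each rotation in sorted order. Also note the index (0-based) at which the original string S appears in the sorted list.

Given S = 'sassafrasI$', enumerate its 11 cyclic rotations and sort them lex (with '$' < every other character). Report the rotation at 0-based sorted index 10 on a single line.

Answer: ssafrasI$sa

Derivation:
All 11 rotations (rotation i = S[i:]+S[:i]):
  rot[0] = sassafrasI$
  rot[1] = assafrasI$s
  rot[2] = ssafrasI$sa
  rot[3] = safrasI$sas
  rot[4] = afrasI$sass
  rot[5] = frasI$sassa
  rot[6] = rasI$sassaf
  rot[7] = asI$sassafr
  rot[8] = sI$sassafra
  rot[9] = I$sassafras
  rot[10] = $sassafrasI
Sorted (with $ < everything):
  sorted[0] = $sassafrasI
  sorted[1] = I$sassafras
  sorted[2] = afrasI$sass
  sorted[3] = asI$sassafr
  sorted[4] = assafrasI$s
  sorted[5] = frasI$sassa
  sorted[6] = rasI$sassaf
  sorted[7] = sI$sassafra
  sorted[8] = safrasI$sas
  sorted[9] = sassafrasI$
  sorted[10] = ssafrasI$sa
sorted[10] = ssafrasI$sa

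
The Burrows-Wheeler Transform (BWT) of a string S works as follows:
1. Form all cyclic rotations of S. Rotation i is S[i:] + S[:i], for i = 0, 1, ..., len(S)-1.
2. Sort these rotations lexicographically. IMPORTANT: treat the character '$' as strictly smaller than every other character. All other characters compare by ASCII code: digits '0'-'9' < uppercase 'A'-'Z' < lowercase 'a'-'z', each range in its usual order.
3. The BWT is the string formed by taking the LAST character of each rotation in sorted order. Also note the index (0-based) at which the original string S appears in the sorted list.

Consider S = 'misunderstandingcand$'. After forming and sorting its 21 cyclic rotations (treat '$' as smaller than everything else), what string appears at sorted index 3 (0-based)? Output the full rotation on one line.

All 21 rotations (rotation i = S[i:]+S[:i]):
  rot[0] = misunderstandingcand$
  rot[1] = isunderstandingcand$m
  rot[2] = sunderstandingcand$mi
  rot[3] = understandingcand$mis
  rot[4] = nderstandingcand$misu
  rot[5] = derstandingcand$misun
  rot[6] = erstandingcand$misund
  rot[7] = rstandingcand$misunde
  rot[8] = standingcand$misunder
  rot[9] = tandingcand$misunders
  rot[10] = andingcand$misunderst
  rot[11] = ndingcand$misundersta
  rot[12] = dingcand$misunderstan
  rot[13] = ingcand$misunderstand
  rot[14] = ngcand$misunderstandi
  rot[15] = gcand$misunderstandin
  rot[16] = cand$misunderstanding
  rot[17] = and$misunderstandingc
  rot[18] = nd$misunderstandingca
  rot[19] = d$misunderstandingcan
  rot[20] = $misunderstandingcand
Sorted (with $ < everything):
  sorted[0] = $misunderstandingcand
  sorted[1] = and$misunderstandingc
  sorted[2] = andingcand$misunderst
  sorted[3] = cand$misunderstanding
  sorted[4] = d$misunderstandingcan
  sorted[5] = derstandingcand$misun
  sorted[6] = dingcand$misunderstan
  sorted[7] = erstandingcand$misund
  sorted[8] = gcand$misunderstandin
  sorted[9] = ingcand$misunderstand
  sorted[10] = isunderstandingcand$m
  sorted[11] = misunderstandingcand$
  sorted[12] = nd$misunderstandingca
  sorted[13] = nderstandingcand$misu
  sorted[14] = ndingcand$misundersta
  sorted[15] = ngcand$misunderstandi
  sorted[16] = rstandingcand$misunde
  sorted[17] = standingcand$misunder
  sorted[18] = sunderstandingcand$mi
  sorted[19] = tandingcand$misunders
  sorted[20] = understandingcand$mis
sorted[3] = cand$misunderstanding

Answer: cand$misunderstanding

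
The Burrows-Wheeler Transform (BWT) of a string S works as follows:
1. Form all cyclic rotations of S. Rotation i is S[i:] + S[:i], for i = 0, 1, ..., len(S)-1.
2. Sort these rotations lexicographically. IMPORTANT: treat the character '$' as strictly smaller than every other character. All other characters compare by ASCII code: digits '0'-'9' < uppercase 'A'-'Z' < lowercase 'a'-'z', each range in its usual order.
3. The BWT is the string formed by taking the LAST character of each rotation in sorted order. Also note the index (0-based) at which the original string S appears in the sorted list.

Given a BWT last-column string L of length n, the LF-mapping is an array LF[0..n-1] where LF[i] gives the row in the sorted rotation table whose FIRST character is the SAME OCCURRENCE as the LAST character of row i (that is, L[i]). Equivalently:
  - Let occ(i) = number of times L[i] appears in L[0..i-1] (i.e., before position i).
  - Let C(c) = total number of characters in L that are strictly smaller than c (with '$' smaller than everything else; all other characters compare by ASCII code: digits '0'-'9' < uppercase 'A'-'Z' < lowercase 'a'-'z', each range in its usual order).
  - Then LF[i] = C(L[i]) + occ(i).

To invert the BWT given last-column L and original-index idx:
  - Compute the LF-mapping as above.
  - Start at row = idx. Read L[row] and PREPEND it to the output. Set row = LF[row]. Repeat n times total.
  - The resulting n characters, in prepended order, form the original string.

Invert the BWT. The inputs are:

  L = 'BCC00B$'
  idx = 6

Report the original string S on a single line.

LF mapping: 3 5 6 1 2 4 0
Walk LF starting at row 6, prepending L[row]:
  step 1: row=6, L[6]='$', prepend. Next row=LF[6]=0
  step 2: row=0, L[0]='B', prepend. Next row=LF[0]=3
  step 3: row=3, L[3]='0', prepend. Next row=LF[3]=1
  step 4: row=1, L[1]='C', prepend. Next row=LF[1]=5
  step 5: row=5, L[5]='B', prepend. Next row=LF[5]=4
  step 6: row=4, L[4]='0', prepend. Next row=LF[4]=2
  step 7: row=2, L[2]='C', prepend. Next row=LF[2]=6
Reversed output: C0BC0B$

Answer: C0BC0B$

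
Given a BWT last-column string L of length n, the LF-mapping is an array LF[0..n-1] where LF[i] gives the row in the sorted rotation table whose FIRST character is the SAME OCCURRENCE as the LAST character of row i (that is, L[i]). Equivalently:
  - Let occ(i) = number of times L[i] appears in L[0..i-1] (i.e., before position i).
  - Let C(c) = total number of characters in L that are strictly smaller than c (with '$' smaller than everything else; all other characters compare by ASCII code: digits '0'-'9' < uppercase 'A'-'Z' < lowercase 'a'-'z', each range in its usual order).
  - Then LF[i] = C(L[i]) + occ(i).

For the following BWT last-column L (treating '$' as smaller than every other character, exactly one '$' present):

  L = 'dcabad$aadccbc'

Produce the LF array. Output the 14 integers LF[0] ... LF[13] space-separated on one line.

Char counts: '$':1, 'a':4, 'b':2, 'c':4, 'd':3
C (first-col start): C('$')=0, C('a')=1, C('b')=5, C('c')=7, C('d')=11
L[0]='d': occ=0, LF[0]=C('d')+0=11+0=11
L[1]='c': occ=0, LF[1]=C('c')+0=7+0=7
L[2]='a': occ=0, LF[2]=C('a')+0=1+0=1
L[3]='b': occ=0, LF[3]=C('b')+0=5+0=5
L[4]='a': occ=1, LF[4]=C('a')+1=1+1=2
L[5]='d': occ=1, LF[5]=C('d')+1=11+1=12
L[6]='$': occ=0, LF[6]=C('$')+0=0+0=0
L[7]='a': occ=2, LF[7]=C('a')+2=1+2=3
L[8]='a': occ=3, LF[8]=C('a')+3=1+3=4
L[9]='d': occ=2, LF[9]=C('d')+2=11+2=13
L[10]='c': occ=1, LF[10]=C('c')+1=7+1=8
L[11]='c': occ=2, LF[11]=C('c')+2=7+2=9
L[12]='b': occ=1, LF[12]=C('b')+1=5+1=6
L[13]='c': occ=3, LF[13]=C('c')+3=7+3=10

Answer: 11 7 1 5 2 12 0 3 4 13 8 9 6 10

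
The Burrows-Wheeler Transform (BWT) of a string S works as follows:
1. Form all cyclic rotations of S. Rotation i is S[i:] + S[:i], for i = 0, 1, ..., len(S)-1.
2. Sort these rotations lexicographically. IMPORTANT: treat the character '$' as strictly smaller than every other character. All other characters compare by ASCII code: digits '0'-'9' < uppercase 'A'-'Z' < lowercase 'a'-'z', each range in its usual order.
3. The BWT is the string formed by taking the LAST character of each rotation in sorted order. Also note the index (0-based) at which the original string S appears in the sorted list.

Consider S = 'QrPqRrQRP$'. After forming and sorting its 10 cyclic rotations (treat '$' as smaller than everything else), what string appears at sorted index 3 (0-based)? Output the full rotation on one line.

All 10 rotations (rotation i = S[i:]+S[:i]):
  rot[0] = QrPqRrQRP$
  rot[1] = rPqRrQRP$Q
  rot[2] = PqRrQRP$Qr
  rot[3] = qRrQRP$QrP
  rot[4] = RrQRP$QrPq
  rot[5] = rQRP$QrPqR
  rot[6] = QRP$QrPqRr
  rot[7] = RP$QrPqRrQ
  rot[8] = P$QrPqRrQR
  rot[9] = $QrPqRrQRP
Sorted (with $ < everything):
  sorted[0] = $QrPqRrQRP
  sorted[1] = P$QrPqRrQR
  sorted[2] = PqRrQRP$Qr
  sorted[3] = QRP$QrPqRr
  sorted[4] = QrPqRrQRP$
  sorted[5] = RP$QrPqRrQ
  sorted[6] = RrQRP$QrPq
  sorted[7] = qRrQRP$QrP
  sorted[8] = rPqRrQRP$Q
  sorted[9] = rQRP$QrPqR
sorted[3] = QRP$QrPqRr

Answer: QRP$QrPqRr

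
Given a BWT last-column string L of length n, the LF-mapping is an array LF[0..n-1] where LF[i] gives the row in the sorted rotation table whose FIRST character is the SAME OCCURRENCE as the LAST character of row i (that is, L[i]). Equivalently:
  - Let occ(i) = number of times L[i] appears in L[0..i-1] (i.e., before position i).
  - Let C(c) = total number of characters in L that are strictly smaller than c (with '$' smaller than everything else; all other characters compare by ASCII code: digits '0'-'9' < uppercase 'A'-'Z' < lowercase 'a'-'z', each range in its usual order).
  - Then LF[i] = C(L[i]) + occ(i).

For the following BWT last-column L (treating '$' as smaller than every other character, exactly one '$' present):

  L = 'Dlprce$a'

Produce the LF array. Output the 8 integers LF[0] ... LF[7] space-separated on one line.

Char counts: '$':1, 'D':1, 'a':1, 'c':1, 'e':1, 'l':1, 'p':1, 'r':1
C (first-col start): C('$')=0, C('D')=1, C('a')=2, C('c')=3, C('e')=4, C('l')=5, C('p')=6, C('r')=7
L[0]='D': occ=0, LF[0]=C('D')+0=1+0=1
L[1]='l': occ=0, LF[1]=C('l')+0=5+0=5
L[2]='p': occ=0, LF[2]=C('p')+0=6+0=6
L[3]='r': occ=0, LF[3]=C('r')+0=7+0=7
L[4]='c': occ=0, LF[4]=C('c')+0=3+0=3
L[5]='e': occ=0, LF[5]=C('e')+0=4+0=4
L[6]='$': occ=0, LF[6]=C('$')+0=0+0=0
L[7]='a': occ=0, LF[7]=C('a')+0=2+0=2

Answer: 1 5 6 7 3 4 0 2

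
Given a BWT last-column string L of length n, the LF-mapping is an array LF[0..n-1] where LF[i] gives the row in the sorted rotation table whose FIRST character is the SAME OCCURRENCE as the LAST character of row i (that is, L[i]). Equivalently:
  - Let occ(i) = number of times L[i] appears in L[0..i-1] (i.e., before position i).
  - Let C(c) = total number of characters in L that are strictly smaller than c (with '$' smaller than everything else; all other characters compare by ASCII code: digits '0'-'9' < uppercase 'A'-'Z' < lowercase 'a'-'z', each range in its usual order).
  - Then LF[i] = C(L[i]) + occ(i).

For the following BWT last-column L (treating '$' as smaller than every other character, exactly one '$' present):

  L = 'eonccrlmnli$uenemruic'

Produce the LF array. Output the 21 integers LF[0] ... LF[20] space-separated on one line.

Char counts: '$':1, 'c':3, 'e':3, 'i':2, 'l':2, 'm':2, 'n':3, 'o':1, 'r':2, 'u':2
C (first-col start): C('$')=0, C('c')=1, C('e')=4, C('i')=7, C('l')=9, C('m')=11, C('n')=13, C('o')=16, C('r')=17, C('u')=19
L[0]='e': occ=0, LF[0]=C('e')+0=4+0=4
L[1]='o': occ=0, LF[1]=C('o')+0=16+0=16
L[2]='n': occ=0, LF[2]=C('n')+0=13+0=13
L[3]='c': occ=0, LF[3]=C('c')+0=1+0=1
L[4]='c': occ=1, LF[4]=C('c')+1=1+1=2
L[5]='r': occ=0, LF[5]=C('r')+0=17+0=17
L[6]='l': occ=0, LF[6]=C('l')+0=9+0=9
L[7]='m': occ=0, LF[7]=C('m')+0=11+0=11
L[8]='n': occ=1, LF[8]=C('n')+1=13+1=14
L[9]='l': occ=1, LF[9]=C('l')+1=9+1=10
L[10]='i': occ=0, LF[10]=C('i')+0=7+0=7
L[11]='$': occ=0, LF[11]=C('$')+0=0+0=0
L[12]='u': occ=0, LF[12]=C('u')+0=19+0=19
L[13]='e': occ=1, LF[13]=C('e')+1=4+1=5
L[14]='n': occ=2, LF[14]=C('n')+2=13+2=15
L[15]='e': occ=2, LF[15]=C('e')+2=4+2=6
L[16]='m': occ=1, LF[16]=C('m')+1=11+1=12
L[17]='r': occ=1, LF[17]=C('r')+1=17+1=18
L[18]='u': occ=1, LF[18]=C('u')+1=19+1=20
L[19]='i': occ=1, LF[19]=C('i')+1=7+1=8
L[20]='c': occ=2, LF[20]=C('c')+2=1+2=3

Answer: 4 16 13 1 2 17 9 11 14 10 7 0 19 5 15 6 12 18 20 8 3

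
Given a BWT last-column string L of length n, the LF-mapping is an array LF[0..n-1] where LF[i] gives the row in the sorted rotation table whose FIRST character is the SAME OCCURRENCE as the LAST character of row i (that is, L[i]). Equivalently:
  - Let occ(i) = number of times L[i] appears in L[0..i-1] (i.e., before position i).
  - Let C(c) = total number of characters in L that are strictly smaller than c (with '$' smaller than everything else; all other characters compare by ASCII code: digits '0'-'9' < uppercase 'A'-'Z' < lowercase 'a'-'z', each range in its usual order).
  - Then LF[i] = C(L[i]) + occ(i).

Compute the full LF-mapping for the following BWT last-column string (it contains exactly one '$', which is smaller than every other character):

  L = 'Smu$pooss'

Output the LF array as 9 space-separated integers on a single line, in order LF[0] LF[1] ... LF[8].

Answer: 1 2 8 0 5 3 4 6 7

Derivation:
Char counts: '$':1, 'S':1, 'm':1, 'o':2, 'p':1, 's':2, 'u':1
C (first-col start): C('$')=0, C('S')=1, C('m')=2, C('o')=3, C('p')=5, C('s')=6, C('u')=8
L[0]='S': occ=0, LF[0]=C('S')+0=1+0=1
L[1]='m': occ=0, LF[1]=C('m')+0=2+0=2
L[2]='u': occ=0, LF[2]=C('u')+0=8+0=8
L[3]='$': occ=0, LF[3]=C('$')+0=0+0=0
L[4]='p': occ=0, LF[4]=C('p')+0=5+0=5
L[5]='o': occ=0, LF[5]=C('o')+0=3+0=3
L[6]='o': occ=1, LF[6]=C('o')+1=3+1=4
L[7]='s': occ=0, LF[7]=C('s')+0=6+0=6
L[8]='s': occ=1, LF[8]=C('s')+1=6+1=7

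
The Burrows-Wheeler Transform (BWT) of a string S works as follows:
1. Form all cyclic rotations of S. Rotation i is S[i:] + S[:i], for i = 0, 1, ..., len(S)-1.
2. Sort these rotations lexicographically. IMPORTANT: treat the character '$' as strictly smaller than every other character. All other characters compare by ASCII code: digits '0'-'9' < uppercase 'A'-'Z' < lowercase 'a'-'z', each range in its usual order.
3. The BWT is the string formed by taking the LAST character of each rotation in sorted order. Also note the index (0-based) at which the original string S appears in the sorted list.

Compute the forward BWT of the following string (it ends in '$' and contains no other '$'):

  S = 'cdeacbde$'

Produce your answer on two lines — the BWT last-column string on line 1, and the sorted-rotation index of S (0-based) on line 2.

All 9 rotations (rotation i = S[i:]+S[:i]):
  rot[0] = cdeacbde$
  rot[1] = deacbde$c
  rot[2] = eacbde$cd
  rot[3] = acbde$cde
  rot[4] = cbde$cdea
  rot[5] = bde$cdeac
  rot[6] = de$cdeacb
  rot[7] = e$cdeacbd
  rot[8] = $cdeacbde
Sorted (with $ < everything):
  sorted[0] = $cdeacbde  (last char: 'e')
  sorted[1] = acbde$cde  (last char: 'e')
  sorted[2] = bde$cdeac  (last char: 'c')
  sorted[3] = cbde$cdea  (last char: 'a')
  sorted[4] = cdeacbde$  (last char: '$')
  sorted[5] = de$cdeacb  (last char: 'b')
  sorted[6] = deacbde$c  (last char: 'c')
  sorted[7] = e$cdeacbd  (last char: 'd')
  sorted[8] = eacbde$cd  (last char: 'd')
Last column: eeca$bcdd
Original string S is at sorted index 4

Answer: eeca$bcdd
4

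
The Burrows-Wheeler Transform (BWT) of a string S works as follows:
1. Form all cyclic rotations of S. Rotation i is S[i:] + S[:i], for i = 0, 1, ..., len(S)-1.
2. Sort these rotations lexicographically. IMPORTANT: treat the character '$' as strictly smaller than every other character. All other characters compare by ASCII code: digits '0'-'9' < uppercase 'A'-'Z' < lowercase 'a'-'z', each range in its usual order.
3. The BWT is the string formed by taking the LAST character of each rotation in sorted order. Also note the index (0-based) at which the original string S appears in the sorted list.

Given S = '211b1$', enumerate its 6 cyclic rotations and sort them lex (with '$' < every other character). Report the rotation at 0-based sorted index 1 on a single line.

Answer: 1$211b

Derivation:
All 6 rotations (rotation i = S[i:]+S[:i]):
  rot[0] = 211b1$
  rot[1] = 11b1$2
  rot[2] = 1b1$21
  rot[3] = b1$211
  rot[4] = 1$211b
  rot[5] = $211b1
Sorted (with $ < everything):
  sorted[0] = $211b1
  sorted[1] = 1$211b
  sorted[2] = 11b1$2
  sorted[3] = 1b1$21
  sorted[4] = 211b1$
  sorted[5] = b1$211
sorted[1] = 1$211b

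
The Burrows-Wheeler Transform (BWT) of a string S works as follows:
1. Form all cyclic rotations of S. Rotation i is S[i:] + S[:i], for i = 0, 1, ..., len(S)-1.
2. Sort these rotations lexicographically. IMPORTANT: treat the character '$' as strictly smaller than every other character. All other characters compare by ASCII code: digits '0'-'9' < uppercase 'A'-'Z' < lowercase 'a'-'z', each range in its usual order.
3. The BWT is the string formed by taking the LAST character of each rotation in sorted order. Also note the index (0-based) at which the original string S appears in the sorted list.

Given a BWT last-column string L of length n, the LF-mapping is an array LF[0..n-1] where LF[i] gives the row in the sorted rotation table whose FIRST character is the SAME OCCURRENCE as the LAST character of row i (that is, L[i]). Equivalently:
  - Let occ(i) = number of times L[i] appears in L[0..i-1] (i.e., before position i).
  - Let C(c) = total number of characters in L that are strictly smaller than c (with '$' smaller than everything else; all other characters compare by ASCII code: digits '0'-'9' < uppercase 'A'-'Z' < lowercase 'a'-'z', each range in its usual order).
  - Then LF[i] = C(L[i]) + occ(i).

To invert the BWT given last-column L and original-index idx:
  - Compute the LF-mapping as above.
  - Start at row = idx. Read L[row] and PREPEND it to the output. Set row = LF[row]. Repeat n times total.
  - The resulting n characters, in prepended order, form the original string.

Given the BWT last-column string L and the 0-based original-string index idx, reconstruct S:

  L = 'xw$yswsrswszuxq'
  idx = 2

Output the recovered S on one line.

Answer: ruxyssswwswqzx$

Derivation:
LF mapping: 11 8 0 13 3 9 4 2 5 10 6 14 7 12 1
Walk LF starting at row 2, prepending L[row]:
  step 1: row=2, L[2]='$', prepend. Next row=LF[2]=0
  step 2: row=0, L[0]='x', prepend. Next row=LF[0]=11
  step 3: row=11, L[11]='z', prepend. Next row=LF[11]=14
  step 4: row=14, L[14]='q', prepend. Next row=LF[14]=1
  step 5: row=1, L[1]='w', prepend. Next row=LF[1]=8
  step 6: row=8, L[8]='s', prepend. Next row=LF[8]=5
  step 7: row=5, L[5]='w', prepend. Next row=LF[5]=9
  step 8: row=9, L[9]='w', prepend. Next row=LF[9]=10
  step 9: row=10, L[10]='s', prepend. Next row=LF[10]=6
  step 10: row=6, L[6]='s', prepend. Next row=LF[6]=4
  step 11: row=4, L[4]='s', prepend. Next row=LF[4]=3
  step 12: row=3, L[3]='y', prepend. Next row=LF[3]=13
  step 13: row=13, L[13]='x', prepend. Next row=LF[13]=12
  step 14: row=12, L[12]='u', prepend. Next row=LF[12]=7
  step 15: row=7, L[7]='r', prepend. Next row=LF[7]=2
Reversed output: ruxyssswwswqzx$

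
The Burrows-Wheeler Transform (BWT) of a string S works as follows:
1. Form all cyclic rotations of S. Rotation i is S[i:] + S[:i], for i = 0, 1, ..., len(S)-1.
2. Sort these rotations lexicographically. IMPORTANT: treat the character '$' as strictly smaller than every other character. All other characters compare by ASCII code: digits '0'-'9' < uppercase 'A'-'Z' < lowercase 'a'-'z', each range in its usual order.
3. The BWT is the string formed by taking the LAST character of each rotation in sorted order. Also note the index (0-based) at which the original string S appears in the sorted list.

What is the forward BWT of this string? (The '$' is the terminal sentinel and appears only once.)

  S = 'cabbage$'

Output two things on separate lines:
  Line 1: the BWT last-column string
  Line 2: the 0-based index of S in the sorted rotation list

Answer: ecbba$ga
5

Derivation:
All 8 rotations (rotation i = S[i:]+S[:i]):
  rot[0] = cabbage$
  rot[1] = abbage$c
  rot[2] = bbage$ca
  rot[3] = bage$cab
  rot[4] = age$cabb
  rot[5] = ge$cabba
  rot[6] = e$cabbag
  rot[7] = $cabbage
Sorted (with $ < everything):
  sorted[0] = $cabbage  (last char: 'e')
  sorted[1] = abbage$c  (last char: 'c')
  sorted[2] = age$cabb  (last char: 'b')
  sorted[3] = bage$cab  (last char: 'b')
  sorted[4] = bbage$ca  (last char: 'a')
  sorted[5] = cabbage$  (last char: '$')
  sorted[6] = e$cabbag  (last char: 'g')
  sorted[7] = ge$cabba  (last char: 'a')
Last column: ecbba$ga
Original string S is at sorted index 5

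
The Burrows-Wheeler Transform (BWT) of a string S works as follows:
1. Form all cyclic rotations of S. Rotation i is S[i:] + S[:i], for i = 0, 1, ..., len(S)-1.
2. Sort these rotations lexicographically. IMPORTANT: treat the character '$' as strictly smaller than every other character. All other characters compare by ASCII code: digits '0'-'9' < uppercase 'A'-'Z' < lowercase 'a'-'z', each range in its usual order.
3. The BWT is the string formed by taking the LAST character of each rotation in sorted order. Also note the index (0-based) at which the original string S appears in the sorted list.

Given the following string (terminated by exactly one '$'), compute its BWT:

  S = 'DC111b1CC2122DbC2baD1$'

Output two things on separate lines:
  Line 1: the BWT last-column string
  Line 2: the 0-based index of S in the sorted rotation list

All 22 rotations (rotation i = S[i:]+S[:i]):
  rot[0] = DC111b1CC2122DbC2baD1$
  rot[1] = C111b1CC2122DbC2baD1$D
  rot[2] = 111b1CC2122DbC2baD1$DC
  rot[3] = 11b1CC2122DbC2baD1$DC1
  rot[4] = 1b1CC2122DbC2baD1$DC11
  rot[5] = b1CC2122DbC2baD1$DC111
  rot[6] = 1CC2122DbC2baD1$DC111b
  rot[7] = CC2122DbC2baD1$DC111b1
  rot[8] = C2122DbC2baD1$DC111b1C
  rot[9] = 2122DbC2baD1$DC111b1CC
  rot[10] = 122DbC2baD1$DC111b1CC2
  rot[11] = 22DbC2baD1$DC111b1CC21
  rot[12] = 2DbC2baD1$DC111b1CC212
  rot[13] = DbC2baD1$DC111b1CC2122
  rot[14] = bC2baD1$DC111b1CC2122D
  rot[15] = C2baD1$DC111b1CC2122Db
  rot[16] = 2baD1$DC111b1CC2122DbC
  rot[17] = baD1$DC111b1CC2122DbC2
  rot[18] = aD1$DC111b1CC2122DbC2b
  rot[19] = D1$DC111b1CC2122DbC2ba
  rot[20] = 1$DC111b1CC2122DbC2baD
  rot[21] = $DC111b1CC2122DbC2baD1
Sorted (with $ < everything):
  sorted[0] = $DC111b1CC2122DbC2baD1  (last char: '1')
  sorted[1] = 1$DC111b1CC2122DbC2baD  (last char: 'D')
  sorted[2] = 111b1CC2122DbC2baD1$DC  (last char: 'C')
  sorted[3] = 11b1CC2122DbC2baD1$DC1  (last char: '1')
  sorted[4] = 122DbC2baD1$DC111b1CC2  (last char: '2')
  sorted[5] = 1CC2122DbC2baD1$DC111b  (last char: 'b')
  sorted[6] = 1b1CC2122DbC2baD1$DC11  (last char: '1')
  sorted[7] = 2122DbC2baD1$DC111b1CC  (last char: 'C')
  sorted[8] = 22DbC2baD1$DC111b1CC21  (last char: '1')
  sorted[9] = 2DbC2baD1$DC111b1CC212  (last char: '2')
  sorted[10] = 2baD1$DC111b1CC2122DbC  (last char: 'C')
  sorted[11] = C111b1CC2122DbC2baD1$D  (last char: 'D')
  sorted[12] = C2122DbC2baD1$DC111b1C  (last char: 'C')
  sorted[13] = C2baD1$DC111b1CC2122Db  (last char: 'b')
  sorted[14] = CC2122DbC2baD1$DC111b1  (last char: '1')
  sorted[15] = D1$DC111b1CC2122DbC2ba  (last char: 'a')
  sorted[16] = DC111b1CC2122DbC2baD1$  (last char: '$')
  sorted[17] = DbC2baD1$DC111b1CC2122  (last char: '2')
  sorted[18] = aD1$DC111b1CC2122DbC2b  (last char: 'b')
  sorted[19] = b1CC2122DbC2baD1$DC111  (last char: '1')
  sorted[20] = bC2baD1$DC111b1CC2122D  (last char: 'D')
  sorted[21] = baD1$DC111b1CC2122DbC2  (last char: '2')
Last column: 1DC12b1C12CDCb1a$2b1D2
Original string S is at sorted index 16

Answer: 1DC12b1C12CDCb1a$2b1D2
16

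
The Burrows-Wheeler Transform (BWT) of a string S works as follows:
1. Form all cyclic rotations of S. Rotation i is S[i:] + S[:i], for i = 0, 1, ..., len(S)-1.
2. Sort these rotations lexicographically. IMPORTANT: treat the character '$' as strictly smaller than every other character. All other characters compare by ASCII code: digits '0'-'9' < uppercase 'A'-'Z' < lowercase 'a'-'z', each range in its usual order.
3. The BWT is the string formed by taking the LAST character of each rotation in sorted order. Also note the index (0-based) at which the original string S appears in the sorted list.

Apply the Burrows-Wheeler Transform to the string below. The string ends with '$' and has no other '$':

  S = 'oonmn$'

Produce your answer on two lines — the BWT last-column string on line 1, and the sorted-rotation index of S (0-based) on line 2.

Answer: nnmoo$
5

Derivation:
All 6 rotations (rotation i = S[i:]+S[:i]):
  rot[0] = oonmn$
  rot[1] = onmn$o
  rot[2] = nmn$oo
  rot[3] = mn$oon
  rot[4] = n$oonm
  rot[5] = $oonmn
Sorted (with $ < everything):
  sorted[0] = $oonmn  (last char: 'n')
  sorted[1] = mn$oon  (last char: 'n')
  sorted[2] = n$oonm  (last char: 'm')
  sorted[3] = nmn$oo  (last char: 'o')
  sorted[4] = onmn$o  (last char: 'o')
  sorted[5] = oonmn$  (last char: '$')
Last column: nnmoo$
Original string S is at sorted index 5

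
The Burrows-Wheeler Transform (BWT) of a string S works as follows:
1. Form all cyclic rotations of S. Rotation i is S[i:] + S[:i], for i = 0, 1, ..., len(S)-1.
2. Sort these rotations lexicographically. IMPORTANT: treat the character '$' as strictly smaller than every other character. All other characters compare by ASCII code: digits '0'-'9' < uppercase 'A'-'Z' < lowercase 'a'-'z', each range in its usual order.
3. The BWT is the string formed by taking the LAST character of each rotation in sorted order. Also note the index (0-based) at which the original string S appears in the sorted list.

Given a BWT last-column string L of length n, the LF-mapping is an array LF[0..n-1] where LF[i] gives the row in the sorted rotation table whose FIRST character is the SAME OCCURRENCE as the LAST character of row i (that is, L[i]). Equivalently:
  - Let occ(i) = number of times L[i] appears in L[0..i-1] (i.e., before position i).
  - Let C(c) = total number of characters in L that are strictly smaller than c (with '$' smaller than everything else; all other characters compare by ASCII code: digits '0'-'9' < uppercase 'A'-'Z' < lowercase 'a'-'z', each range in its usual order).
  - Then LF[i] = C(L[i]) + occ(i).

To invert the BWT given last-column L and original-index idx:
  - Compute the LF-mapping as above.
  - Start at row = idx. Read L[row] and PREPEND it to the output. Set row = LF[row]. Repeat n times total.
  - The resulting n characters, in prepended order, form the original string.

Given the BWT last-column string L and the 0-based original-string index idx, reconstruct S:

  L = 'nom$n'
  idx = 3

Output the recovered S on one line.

LF mapping: 2 4 1 0 3
Walk LF starting at row 3, prepending L[row]:
  step 1: row=3, L[3]='$', prepend. Next row=LF[3]=0
  step 2: row=0, L[0]='n', prepend. Next row=LF[0]=2
  step 3: row=2, L[2]='m', prepend. Next row=LF[2]=1
  step 4: row=1, L[1]='o', prepend. Next row=LF[1]=4
  step 5: row=4, L[4]='n', prepend. Next row=LF[4]=3
Reversed output: nomn$

Answer: nomn$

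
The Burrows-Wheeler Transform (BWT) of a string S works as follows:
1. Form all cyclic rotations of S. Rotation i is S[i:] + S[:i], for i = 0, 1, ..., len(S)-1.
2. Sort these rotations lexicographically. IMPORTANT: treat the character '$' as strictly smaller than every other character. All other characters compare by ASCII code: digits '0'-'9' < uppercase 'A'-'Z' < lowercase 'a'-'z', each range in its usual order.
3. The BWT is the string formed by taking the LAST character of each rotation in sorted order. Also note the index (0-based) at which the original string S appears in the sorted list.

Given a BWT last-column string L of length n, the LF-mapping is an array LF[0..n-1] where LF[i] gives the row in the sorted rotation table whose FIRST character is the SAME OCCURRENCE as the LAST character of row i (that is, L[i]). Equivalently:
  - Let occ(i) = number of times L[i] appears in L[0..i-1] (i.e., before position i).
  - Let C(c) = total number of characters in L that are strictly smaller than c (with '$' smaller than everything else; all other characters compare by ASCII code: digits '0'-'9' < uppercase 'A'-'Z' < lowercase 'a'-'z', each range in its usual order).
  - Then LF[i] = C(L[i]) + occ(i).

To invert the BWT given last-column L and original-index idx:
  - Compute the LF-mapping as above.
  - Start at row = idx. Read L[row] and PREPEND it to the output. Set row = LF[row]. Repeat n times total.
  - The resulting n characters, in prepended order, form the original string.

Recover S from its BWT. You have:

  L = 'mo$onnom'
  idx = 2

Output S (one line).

LF mapping: 1 5 0 6 3 4 7 2
Walk LF starting at row 2, prepending L[row]:
  step 1: row=2, L[2]='$', prepend. Next row=LF[2]=0
  step 2: row=0, L[0]='m', prepend. Next row=LF[0]=1
  step 3: row=1, L[1]='o', prepend. Next row=LF[1]=5
  step 4: row=5, L[5]='n', prepend. Next row=LF[5]=4
  step 5: row=4, L[4]='n', prepend. Next row=LF[4]=3
  step 6: row=3, L[3]='o', prepend. Next row=LF[3]=6
  step 7: row=6, L[6]='o', prepend. Next row=LF[6]=7
  step 8: row=7, L[7]='m', prepend. Next row=LF[7]=2
Reversed output: moonnom$

Answer: moonnom$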